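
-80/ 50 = -8/ 5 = -1.60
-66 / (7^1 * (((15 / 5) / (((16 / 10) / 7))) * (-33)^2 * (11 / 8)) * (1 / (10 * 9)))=-256 / 5929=-0.04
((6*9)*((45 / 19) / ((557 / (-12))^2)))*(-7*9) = -22044960 / 5894731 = -3.74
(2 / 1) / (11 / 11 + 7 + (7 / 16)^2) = 512 / 2097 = 0.24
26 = 26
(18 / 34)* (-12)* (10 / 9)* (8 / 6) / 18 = -80 / 153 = -0.52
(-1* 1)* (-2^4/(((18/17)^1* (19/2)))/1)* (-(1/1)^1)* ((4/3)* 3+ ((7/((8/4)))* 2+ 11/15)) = -47872/2565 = -18.66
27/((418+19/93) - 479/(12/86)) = -0.01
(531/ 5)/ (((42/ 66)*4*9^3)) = 649/ 11340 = 0.06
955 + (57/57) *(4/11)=10509/11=955.36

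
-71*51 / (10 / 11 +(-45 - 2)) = 78.56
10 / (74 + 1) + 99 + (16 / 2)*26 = 4607 / 15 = 307.13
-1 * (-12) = 12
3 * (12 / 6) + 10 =16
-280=-280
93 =93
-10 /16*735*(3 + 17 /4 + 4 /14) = -110775 /32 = -3461.72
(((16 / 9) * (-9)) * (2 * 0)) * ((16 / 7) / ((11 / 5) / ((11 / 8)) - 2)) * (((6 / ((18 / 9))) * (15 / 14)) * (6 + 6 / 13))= 0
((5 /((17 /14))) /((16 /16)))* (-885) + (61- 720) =-73153 /17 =-4303.12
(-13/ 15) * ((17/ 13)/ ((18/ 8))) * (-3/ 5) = 68/ 225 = 0.30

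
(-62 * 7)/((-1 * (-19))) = -434/19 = -22.84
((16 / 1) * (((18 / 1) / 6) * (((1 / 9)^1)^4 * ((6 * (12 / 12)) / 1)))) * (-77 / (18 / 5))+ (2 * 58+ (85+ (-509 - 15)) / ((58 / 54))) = -293.66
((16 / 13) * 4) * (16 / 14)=5.63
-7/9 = -0.78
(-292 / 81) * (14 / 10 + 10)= -5548 / 135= -41.10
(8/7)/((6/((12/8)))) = 2/7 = 0.29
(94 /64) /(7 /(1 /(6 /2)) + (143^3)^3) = 47 /800155353944841528448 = 0.00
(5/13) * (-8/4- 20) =-110/13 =-8.46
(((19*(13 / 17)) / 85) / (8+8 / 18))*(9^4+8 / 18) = 132.82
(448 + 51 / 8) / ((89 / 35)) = 127225 / 712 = 178.69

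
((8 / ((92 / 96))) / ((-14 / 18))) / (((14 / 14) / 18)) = -31104 / 161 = -193.19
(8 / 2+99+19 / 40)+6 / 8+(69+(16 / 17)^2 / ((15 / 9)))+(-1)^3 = 172.76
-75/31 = -2.42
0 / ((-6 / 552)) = 0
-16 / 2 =-8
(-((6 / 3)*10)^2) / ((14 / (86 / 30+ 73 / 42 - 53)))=203260 / 147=1382.72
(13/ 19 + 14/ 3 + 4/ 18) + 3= 1466/ 171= 8.57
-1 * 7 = -7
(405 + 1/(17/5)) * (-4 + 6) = 13780/17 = 810.59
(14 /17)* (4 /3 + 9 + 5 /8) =1841 /204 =9.02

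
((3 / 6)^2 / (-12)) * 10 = -5 / 24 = -0.21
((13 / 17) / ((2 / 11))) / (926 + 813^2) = 11 / 1731110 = 0.00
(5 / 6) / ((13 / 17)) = 85 / 78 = 1.09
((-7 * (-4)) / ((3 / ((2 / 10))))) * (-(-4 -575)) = 5404 / 5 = 1080.80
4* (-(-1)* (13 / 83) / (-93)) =-52 / 7719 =-0.01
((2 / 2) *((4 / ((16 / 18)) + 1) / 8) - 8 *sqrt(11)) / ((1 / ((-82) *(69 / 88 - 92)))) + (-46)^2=464531 / 64 - 658214 *sqrt(11) / 11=-191200.69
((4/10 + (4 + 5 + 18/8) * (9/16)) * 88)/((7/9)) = 213147/280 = 761.24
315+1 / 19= 5986 / 19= 315.05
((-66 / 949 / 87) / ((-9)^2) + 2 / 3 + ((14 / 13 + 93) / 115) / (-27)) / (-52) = -163135607 / 13330621980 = -0.01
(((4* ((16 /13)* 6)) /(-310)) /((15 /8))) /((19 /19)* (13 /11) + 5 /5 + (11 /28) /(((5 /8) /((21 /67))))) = -0.02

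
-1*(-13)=13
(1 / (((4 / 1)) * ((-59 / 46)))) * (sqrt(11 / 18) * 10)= -115 * sqrt(22) / 354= -1.52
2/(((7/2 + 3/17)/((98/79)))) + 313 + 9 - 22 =2969164/9875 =300.67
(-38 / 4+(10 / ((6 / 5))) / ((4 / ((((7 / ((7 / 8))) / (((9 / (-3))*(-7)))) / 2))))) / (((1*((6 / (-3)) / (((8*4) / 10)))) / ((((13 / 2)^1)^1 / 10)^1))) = 14911 / 1575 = 9.47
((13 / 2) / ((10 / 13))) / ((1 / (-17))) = -2873 / 20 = -143.65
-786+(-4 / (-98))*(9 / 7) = -269580 / 343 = -785.95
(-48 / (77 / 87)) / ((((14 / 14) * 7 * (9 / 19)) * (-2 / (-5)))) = -40.89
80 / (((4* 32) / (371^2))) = 688205 / 8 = 86025.62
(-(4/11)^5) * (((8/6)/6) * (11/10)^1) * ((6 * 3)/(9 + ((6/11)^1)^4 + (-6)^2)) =-2048/3300705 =-0.00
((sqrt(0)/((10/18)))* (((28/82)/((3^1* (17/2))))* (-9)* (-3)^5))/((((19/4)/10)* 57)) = 0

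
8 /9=0.89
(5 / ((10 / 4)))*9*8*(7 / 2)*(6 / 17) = 3024 / 17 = 177.88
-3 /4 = -0.75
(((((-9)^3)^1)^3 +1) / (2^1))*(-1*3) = 581130732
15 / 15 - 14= -13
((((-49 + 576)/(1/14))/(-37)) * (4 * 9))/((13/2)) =-1104.40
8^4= 4096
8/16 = 1/2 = 0.50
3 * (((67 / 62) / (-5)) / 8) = -201 / 2480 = -0.08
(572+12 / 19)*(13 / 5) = 1488.84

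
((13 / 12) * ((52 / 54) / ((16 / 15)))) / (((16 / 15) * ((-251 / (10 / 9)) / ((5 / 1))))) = -105625 / 5204736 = -0.02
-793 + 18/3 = -787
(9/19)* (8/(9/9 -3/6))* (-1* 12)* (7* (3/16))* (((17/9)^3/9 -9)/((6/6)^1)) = 1515808/1539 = 984.93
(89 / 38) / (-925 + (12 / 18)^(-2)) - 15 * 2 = -2104048 / 70129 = -30.00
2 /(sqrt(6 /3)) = 1.41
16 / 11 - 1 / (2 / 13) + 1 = -89 / 22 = -4.05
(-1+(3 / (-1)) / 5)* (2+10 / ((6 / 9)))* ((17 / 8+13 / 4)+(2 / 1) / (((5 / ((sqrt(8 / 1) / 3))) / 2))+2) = -221.12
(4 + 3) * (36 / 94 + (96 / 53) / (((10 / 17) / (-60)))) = -1290.60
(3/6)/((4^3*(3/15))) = 5/128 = 0.04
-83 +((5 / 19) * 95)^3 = 15542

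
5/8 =0.62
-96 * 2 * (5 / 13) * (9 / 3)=-2880 / 13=-221.54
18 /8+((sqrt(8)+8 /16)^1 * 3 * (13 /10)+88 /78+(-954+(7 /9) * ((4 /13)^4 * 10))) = -1219186081 /1285245+39 * sqrt(2) /5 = -937.57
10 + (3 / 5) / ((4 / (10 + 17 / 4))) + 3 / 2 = 1091 / 80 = 13.64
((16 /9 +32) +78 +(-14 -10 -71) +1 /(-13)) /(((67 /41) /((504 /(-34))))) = -2243192 /14807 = -151.50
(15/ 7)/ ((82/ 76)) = 570/ 287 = 1.99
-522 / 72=-29 / 4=-7.25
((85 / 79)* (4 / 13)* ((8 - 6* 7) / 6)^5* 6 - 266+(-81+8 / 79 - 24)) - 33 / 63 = -6974802010 / 582309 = -11977.84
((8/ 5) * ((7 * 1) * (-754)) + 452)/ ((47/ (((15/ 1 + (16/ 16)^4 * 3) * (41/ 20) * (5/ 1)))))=-7373358/ 235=-31375.99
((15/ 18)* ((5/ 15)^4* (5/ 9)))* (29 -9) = 250/ 2187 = 0.11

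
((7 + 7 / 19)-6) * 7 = 182 / 19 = 9.58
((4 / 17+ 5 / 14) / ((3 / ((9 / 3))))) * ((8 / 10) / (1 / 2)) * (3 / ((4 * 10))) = 423 / 5950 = 0.07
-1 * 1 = -1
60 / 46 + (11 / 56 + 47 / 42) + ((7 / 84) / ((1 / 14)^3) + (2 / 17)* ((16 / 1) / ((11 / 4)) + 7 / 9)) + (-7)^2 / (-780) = 32688929177 / 140900760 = 232.00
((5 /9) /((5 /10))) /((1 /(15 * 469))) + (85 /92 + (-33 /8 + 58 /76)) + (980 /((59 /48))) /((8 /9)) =8711.18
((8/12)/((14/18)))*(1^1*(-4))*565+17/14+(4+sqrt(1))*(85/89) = -2406217/1246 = -1931.15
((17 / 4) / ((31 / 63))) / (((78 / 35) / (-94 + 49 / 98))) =-2336565 / 6448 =-362.37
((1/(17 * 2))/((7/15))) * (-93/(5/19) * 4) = -10602/119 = -89.09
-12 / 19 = -0.63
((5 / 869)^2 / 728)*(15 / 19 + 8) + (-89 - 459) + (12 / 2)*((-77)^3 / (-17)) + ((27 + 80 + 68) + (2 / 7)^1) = 4077971369184209 / 25367368312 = 160756.58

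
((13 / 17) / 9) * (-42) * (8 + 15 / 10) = -1729 / 51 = -33.90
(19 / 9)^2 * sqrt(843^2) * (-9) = -101441 / 3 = -33813.67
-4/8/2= -1/4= -0.25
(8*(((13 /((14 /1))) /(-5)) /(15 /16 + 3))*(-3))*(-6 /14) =-832 /1715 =-0.49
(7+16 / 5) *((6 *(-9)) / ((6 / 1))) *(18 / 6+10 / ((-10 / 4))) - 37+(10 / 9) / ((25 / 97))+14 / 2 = 595 / 9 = 66.11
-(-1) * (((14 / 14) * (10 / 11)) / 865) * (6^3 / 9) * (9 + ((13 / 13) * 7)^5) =807168 / 1903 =424.16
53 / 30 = 1.77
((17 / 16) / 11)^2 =289 / 30976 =0.01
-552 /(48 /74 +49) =-20424 /1837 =-11.12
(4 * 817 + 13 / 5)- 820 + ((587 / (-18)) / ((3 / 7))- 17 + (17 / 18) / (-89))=2357.50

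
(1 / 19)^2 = 0.00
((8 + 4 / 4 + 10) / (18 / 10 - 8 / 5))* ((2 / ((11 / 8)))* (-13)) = -19760 / 11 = -1796.36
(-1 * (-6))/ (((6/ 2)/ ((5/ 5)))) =2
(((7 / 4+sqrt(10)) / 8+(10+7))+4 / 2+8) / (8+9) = sqrt(10) / 136+871 / 544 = 1.62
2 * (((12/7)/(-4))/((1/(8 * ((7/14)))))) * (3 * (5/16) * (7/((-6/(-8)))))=-30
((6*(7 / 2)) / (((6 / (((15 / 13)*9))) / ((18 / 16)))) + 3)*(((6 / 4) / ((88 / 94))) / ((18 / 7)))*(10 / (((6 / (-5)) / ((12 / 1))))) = -25028675 / 9152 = -2734.78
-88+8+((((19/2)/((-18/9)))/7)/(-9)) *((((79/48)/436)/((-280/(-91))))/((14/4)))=-59067167687/738339840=-80.00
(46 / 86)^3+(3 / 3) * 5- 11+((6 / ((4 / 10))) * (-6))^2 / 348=40185850 / 2305703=17.43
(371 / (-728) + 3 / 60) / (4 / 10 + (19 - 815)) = 239 / 413712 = 0.00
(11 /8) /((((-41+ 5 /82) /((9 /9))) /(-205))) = 92455 /13428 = 6.89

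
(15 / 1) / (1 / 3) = 45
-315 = -315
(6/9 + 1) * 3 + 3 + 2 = 10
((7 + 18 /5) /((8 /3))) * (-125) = -3975 /8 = -496.88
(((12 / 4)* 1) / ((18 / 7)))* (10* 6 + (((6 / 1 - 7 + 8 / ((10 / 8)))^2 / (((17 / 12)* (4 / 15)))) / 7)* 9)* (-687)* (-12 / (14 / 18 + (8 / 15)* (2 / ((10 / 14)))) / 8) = 2929165335 / 34748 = 84297.38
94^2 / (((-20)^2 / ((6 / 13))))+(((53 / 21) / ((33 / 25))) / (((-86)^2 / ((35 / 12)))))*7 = 29128967323 / 2855595600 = 10.20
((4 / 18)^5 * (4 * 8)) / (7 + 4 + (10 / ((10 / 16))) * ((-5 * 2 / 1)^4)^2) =1024 / 94478400649539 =0.00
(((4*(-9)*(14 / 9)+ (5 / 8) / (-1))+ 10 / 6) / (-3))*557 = 734683 / 72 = 10203.93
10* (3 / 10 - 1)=-7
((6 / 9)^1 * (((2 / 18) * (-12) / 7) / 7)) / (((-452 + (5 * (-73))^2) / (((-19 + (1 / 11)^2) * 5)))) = 30640 / 2361633351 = 0.00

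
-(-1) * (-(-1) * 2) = 2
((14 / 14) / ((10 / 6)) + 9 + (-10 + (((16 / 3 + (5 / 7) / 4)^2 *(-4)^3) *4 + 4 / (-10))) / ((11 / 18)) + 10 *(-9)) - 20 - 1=-3147107 / 245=-12845.33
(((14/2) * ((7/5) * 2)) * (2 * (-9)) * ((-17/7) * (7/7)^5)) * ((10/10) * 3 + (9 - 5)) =29988/5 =5997.60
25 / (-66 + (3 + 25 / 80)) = -400 / 1003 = -0.40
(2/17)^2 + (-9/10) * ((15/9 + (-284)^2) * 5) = -209790583/578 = -362959.49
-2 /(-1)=2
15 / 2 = 7.50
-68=-68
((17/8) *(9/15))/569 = 51/22760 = 0.00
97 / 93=1.04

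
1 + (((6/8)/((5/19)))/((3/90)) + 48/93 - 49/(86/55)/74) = 17083345/197284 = 86.59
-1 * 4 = -4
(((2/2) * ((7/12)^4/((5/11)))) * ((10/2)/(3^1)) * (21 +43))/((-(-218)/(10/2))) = 132055/211896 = 0.62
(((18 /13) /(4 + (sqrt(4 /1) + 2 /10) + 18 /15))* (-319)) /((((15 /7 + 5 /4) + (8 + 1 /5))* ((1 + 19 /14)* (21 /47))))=-3816400 /780663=-4.89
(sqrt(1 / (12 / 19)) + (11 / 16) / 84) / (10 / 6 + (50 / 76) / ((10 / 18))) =209 / 72800 + 19 * sqrt(57) / 325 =0.44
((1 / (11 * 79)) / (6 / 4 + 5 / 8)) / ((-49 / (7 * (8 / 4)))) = -16 / 103411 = -0.00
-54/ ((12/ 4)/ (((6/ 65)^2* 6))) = -3888/ 4225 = -0.92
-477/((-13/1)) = 477/13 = 36.69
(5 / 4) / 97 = 5 / 388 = 0.01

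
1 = 1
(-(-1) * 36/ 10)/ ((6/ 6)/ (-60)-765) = -216/ 45901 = -0.00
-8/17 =-0.47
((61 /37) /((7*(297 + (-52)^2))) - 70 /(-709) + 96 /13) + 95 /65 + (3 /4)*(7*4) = 214525600755 /7163996203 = 29.94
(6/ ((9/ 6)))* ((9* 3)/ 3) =36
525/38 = 13.82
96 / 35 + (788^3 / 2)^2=2094909942599183456 / 35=59854569788548098.74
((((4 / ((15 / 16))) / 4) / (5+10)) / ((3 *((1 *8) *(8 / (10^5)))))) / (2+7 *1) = 1000 / 243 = 4.12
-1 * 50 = -50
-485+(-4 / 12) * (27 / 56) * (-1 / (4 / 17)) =-484.32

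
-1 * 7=-7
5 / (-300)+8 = 479 / 60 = 7.98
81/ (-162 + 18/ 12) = -54/ 107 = -0.50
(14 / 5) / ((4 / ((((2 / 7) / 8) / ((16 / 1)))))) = 1 / 640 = 0.00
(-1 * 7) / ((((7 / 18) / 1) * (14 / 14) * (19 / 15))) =-270 / 19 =-14.21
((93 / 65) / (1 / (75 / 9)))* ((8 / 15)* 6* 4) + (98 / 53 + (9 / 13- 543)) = -267224 / 689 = -387.84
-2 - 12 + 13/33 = -449/33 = -13.61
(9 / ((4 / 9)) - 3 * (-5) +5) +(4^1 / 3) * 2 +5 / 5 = 527 / 12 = 43.92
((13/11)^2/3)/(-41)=-169/14883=-0.01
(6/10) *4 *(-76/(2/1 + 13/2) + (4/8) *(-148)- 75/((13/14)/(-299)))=981936/17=57760.94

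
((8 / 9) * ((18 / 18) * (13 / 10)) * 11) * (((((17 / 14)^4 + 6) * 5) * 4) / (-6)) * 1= -44904431 / 129654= -346.34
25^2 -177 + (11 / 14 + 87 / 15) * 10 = 3597 / 7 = 513.86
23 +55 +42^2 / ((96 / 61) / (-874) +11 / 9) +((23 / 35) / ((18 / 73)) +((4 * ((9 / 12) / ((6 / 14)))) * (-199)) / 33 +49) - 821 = 288880689473 / 405813870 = 711.86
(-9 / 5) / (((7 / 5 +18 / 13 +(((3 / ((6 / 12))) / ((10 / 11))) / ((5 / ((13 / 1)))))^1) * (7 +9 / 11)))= -6435 / 557452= -0.01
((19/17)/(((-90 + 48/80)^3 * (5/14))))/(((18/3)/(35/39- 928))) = 120222025/177646785147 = 0.00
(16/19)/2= 8/19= 0.42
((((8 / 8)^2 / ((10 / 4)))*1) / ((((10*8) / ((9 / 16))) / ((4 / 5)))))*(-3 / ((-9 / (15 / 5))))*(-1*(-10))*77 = 693 / 400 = 1.73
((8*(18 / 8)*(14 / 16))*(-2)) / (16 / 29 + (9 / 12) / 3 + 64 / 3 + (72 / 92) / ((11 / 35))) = -2773386 / 2168099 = -1.28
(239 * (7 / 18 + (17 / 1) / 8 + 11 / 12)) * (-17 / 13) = -77197 / 72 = -1072.18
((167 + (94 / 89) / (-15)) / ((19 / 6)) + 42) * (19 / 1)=800812 / 445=1799.58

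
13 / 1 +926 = 939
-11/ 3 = -3.67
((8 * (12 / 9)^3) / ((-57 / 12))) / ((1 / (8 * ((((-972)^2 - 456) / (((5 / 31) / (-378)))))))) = 6714791559168 / 95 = 70682016412.29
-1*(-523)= 523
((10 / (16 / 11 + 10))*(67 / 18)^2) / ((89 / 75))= 6172375 / 605556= 10.19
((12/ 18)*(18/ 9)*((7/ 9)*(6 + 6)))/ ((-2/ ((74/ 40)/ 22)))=-259/ 495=-0.52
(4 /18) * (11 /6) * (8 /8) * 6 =2.44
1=1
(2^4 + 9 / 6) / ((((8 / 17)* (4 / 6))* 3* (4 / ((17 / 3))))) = 10115 / 384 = 26.34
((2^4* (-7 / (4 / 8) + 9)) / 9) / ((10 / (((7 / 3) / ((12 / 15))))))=-70 / 27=-2.59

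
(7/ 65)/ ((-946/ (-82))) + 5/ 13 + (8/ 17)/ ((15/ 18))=501056/ 522665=0.96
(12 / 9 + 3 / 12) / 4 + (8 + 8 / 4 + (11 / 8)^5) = 1505105 / 98304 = 15.31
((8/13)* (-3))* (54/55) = -1296/715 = -1.81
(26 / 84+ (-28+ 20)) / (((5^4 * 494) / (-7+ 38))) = -527 / 682500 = -0.00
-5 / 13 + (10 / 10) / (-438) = -2203 / 5694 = -0.39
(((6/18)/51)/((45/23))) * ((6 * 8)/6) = 0.03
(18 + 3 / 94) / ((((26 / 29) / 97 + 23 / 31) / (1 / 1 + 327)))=1616045996 / 205249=7873.59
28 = 28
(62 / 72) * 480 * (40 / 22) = 24800 / 33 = 751.52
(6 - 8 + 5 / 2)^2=1 / 4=0.25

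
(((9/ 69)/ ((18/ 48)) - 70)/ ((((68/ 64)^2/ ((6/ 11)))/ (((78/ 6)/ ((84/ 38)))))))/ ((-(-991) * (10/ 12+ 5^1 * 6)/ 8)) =-4862287872/ 93834336365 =-0.05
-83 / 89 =-0.93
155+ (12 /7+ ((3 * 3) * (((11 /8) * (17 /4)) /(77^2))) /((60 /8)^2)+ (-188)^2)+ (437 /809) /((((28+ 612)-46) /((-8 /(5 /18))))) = 9288066368099 /261630600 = 35500.69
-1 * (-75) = 75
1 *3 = 3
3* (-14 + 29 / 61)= -2475 / 61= -40.57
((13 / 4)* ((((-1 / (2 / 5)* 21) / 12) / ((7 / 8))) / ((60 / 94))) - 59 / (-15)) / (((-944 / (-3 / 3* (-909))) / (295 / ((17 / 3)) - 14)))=506373903 / 641920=788.84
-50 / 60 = -5 / 6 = -0.83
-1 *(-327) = 327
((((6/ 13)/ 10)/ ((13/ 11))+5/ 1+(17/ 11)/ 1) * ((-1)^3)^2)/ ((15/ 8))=163208/ 46475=3.51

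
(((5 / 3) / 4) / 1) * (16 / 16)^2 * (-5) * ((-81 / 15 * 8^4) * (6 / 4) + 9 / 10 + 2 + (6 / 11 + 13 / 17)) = 310171195 / 4488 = 69111.23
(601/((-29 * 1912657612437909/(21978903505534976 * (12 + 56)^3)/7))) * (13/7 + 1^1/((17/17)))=-16907930888737946337280/11289857675697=-1497621261.00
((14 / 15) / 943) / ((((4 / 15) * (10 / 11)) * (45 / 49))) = 3773 / 848700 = 0.00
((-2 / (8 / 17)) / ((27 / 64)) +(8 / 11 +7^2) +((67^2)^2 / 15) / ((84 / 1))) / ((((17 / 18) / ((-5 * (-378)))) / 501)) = 176815335321 / 11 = 16074121392.82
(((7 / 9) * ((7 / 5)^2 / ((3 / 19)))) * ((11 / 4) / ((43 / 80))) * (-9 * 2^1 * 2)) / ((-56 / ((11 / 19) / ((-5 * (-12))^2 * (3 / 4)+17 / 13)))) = 154154 / 22650465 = 0.01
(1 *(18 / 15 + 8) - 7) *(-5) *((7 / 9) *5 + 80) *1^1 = -922.78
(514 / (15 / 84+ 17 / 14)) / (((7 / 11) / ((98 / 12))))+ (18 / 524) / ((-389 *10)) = 564719483507 / 119244060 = 4735.83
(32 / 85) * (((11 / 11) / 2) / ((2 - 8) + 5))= -16 / 85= -0.19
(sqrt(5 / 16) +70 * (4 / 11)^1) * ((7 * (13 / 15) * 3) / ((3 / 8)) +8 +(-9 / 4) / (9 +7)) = 54137 * sqrt(5) / 3840 +378959 / 264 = 1466.98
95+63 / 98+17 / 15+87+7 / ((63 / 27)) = 39223 / 210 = 186.78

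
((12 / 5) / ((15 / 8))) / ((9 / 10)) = 1.42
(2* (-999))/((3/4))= -2664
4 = 4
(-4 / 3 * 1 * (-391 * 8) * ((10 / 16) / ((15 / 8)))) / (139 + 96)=12512 / 2115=5.92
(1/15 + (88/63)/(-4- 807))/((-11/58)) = -962278/2810115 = -0.34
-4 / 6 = -2 / 3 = -0.67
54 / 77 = 0.70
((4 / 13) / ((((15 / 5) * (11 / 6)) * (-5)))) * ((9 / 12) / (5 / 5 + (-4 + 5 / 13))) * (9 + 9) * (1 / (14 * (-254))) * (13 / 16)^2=-4563 / 425582080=-0.00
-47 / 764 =-0.06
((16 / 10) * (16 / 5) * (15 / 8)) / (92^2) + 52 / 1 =137543 / 2645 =52.00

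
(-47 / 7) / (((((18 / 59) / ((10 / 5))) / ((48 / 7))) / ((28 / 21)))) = -177472 / 441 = -402.43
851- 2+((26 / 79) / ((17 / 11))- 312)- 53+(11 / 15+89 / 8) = 79946849 / 161160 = 496.07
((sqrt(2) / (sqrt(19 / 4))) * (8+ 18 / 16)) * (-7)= -511 * sqrt(38) / 76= -41.45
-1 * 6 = -6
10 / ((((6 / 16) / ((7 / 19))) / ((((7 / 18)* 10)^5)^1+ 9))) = 29709856960 / 3365793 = 8827.00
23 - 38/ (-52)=23.73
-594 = -594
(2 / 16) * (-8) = -1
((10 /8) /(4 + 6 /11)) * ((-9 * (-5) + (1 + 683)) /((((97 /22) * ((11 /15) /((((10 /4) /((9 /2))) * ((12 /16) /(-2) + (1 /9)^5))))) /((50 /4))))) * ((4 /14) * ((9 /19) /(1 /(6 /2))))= -243566125 /3715488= -65.55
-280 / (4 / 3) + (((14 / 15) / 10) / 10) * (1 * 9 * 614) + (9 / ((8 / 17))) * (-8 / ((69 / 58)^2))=-17624287 / 66125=-266.53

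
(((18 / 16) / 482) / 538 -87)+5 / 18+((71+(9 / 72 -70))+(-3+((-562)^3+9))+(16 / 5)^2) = -82853514549151763 / 466768800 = -177504397.36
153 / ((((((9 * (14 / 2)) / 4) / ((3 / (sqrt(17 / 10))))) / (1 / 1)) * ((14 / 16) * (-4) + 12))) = 24 * sqrt(170) / 119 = 2.63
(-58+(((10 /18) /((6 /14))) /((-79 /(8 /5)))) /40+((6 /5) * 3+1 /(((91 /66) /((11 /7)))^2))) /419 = -229799010187 /1813233555315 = -0.13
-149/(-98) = 149/98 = 1.52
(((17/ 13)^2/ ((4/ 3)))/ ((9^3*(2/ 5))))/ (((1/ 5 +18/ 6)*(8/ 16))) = 7225/ 2628288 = 0.00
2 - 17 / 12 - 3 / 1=-29 / 12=-2.42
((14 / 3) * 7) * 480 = 15680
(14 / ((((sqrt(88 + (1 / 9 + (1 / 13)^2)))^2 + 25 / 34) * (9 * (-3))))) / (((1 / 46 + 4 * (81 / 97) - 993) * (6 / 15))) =179470564 / 12174023004231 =0.00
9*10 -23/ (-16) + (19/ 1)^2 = 7239/ 16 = 452.44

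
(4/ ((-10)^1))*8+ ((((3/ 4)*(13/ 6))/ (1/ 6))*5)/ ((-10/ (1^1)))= -8.08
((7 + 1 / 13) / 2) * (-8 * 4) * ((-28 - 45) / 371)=107456 / 4823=22.28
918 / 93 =306 / 31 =9.87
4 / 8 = 1 / 2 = 0.50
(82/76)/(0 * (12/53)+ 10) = 41/380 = 0.11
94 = 94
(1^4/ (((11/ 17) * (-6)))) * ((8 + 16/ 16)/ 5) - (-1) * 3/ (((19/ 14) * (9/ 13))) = 17113/ 6270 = 2.73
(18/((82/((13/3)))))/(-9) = -13/123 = -0.11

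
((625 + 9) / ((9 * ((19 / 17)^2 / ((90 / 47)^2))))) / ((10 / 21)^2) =727223994 / 797449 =911.94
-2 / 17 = -0.12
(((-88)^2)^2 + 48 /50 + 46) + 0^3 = 1499239574 /25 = 59969582.96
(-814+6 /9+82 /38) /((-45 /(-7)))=-323659 /2565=-126.18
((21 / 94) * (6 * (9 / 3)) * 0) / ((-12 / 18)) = 0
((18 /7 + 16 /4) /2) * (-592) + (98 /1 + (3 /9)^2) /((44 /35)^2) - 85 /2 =-1925.56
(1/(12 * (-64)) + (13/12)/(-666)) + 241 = 61633555/255744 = 241.00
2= 2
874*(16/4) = 3496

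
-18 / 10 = -9 / 5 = -1.80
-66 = -66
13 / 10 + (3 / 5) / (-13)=163 / 130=1.25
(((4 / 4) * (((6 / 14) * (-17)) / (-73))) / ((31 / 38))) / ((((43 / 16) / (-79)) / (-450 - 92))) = 1327700544 / 681163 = 1949.17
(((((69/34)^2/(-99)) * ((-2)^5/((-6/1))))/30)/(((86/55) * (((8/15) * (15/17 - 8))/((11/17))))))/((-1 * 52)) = -2645/170597856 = -0.00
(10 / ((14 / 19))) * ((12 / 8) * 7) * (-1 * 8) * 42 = -47880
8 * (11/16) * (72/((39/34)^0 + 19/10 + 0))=3960/29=136.55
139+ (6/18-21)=355/3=118.33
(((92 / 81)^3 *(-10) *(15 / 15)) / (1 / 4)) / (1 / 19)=-591802880 / 531441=-1113.58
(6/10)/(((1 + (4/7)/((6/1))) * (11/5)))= 63/253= 0.25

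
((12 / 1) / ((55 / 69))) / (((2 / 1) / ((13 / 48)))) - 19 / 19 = 457 / 440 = 1.04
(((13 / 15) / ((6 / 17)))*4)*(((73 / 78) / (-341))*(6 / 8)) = -1241 / 61380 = -0.02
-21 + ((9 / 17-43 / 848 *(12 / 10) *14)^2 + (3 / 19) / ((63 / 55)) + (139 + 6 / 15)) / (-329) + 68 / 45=-2546499290475877 / 127879114885200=-19.91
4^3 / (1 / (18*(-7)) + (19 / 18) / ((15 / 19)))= 7560 / 157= 48.15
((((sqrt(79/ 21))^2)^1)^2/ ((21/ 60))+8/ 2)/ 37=137168/ 114219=1.20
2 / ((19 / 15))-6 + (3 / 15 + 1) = -306 / 95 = -3.22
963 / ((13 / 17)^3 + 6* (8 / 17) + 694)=1577073 / 1141897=1.38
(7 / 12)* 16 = 28 / 3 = 9.33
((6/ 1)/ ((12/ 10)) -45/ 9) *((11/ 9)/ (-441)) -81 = -81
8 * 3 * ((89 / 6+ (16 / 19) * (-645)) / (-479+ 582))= -240916 / 1957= -123.10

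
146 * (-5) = -730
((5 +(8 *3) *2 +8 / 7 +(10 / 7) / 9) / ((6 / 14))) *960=121635.56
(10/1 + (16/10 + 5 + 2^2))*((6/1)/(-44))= -309/110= -2.81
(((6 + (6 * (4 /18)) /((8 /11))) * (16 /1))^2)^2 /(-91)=-19987173376 /7371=-2711595.90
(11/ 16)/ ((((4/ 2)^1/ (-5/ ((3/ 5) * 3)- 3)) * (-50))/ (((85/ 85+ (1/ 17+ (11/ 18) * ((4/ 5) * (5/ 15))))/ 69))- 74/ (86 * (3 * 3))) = 38794041/ 55149651604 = 0.00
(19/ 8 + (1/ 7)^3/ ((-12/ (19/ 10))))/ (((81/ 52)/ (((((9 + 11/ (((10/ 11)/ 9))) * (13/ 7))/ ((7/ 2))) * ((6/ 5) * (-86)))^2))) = 163521688136843712/ 2573571875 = 63538807.57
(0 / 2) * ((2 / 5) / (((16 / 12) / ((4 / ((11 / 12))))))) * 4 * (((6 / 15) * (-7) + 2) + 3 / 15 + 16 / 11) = 0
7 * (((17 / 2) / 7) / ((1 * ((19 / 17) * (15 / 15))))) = 289 / 38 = 7.61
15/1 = 15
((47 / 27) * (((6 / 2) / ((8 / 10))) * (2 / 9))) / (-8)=-235 / 1296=-0.18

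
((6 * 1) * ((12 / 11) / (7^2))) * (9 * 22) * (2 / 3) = 864 / 49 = 17.63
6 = 6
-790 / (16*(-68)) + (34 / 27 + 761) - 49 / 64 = 22390967 / 29376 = 762.22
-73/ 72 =-1.01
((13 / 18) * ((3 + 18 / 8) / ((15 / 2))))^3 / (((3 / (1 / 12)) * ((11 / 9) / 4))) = 753571 / 64152000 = 0.01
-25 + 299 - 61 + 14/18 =1924/9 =213.78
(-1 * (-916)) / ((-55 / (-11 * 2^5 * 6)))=175872 / 5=35174.40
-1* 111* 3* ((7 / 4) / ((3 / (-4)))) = 777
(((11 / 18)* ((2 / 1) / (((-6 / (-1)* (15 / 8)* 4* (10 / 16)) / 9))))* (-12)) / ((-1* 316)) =88 / 5925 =0.01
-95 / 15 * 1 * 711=-4503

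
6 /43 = 0.14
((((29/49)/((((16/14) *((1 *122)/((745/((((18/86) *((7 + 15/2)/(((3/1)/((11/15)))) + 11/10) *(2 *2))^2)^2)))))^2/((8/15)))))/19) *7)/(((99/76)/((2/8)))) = 102883625147837928912109375/8437549179011872008858400456704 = 0.00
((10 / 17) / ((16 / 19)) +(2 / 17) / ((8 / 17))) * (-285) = -36765 / 136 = -270.33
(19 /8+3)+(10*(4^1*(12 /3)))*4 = 5163 /8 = 645.38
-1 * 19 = -19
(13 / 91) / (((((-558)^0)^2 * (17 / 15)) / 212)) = 3180 / 119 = 26.72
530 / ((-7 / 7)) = -530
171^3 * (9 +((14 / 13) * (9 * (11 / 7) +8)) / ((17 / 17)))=2135090097 / 13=164237699.77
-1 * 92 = -92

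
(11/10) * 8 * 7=308/5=61.60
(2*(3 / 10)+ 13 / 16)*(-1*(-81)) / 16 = 9153 / 1280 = 7.15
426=426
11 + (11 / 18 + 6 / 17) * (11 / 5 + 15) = 4220 / 153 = 27.58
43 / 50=0.86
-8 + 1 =-7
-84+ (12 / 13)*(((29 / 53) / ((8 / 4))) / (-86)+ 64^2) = 8425281 / 2279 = 3696.92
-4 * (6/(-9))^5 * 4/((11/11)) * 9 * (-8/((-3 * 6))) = 2048/243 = 8.43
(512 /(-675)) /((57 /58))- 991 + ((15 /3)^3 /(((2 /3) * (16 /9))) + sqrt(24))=-1091216347 /1231200 + 2 * sqrt(6)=-881.40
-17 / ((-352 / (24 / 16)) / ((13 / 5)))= 663 / 3520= 0.19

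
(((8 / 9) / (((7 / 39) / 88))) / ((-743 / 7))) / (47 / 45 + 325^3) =-17160 / 143470111787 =-0.00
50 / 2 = 25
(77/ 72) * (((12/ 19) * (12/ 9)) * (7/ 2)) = 3.15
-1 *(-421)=421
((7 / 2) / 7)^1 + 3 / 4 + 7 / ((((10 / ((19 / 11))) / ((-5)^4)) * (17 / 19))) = 632685 / 748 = 845.84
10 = 10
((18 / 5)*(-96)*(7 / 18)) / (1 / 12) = -8064 / 5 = -1612.80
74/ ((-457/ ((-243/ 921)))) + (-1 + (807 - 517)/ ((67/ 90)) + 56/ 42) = 389.93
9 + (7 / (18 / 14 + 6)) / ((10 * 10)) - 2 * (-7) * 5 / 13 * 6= 2739337 / 66300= 41.32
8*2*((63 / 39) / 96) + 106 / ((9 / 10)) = 27623 / 234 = 118.05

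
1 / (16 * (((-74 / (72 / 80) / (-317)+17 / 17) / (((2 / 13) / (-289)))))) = -2853 / 107991208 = -0.00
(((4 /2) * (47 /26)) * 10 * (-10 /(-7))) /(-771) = -4700 /70161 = -0.07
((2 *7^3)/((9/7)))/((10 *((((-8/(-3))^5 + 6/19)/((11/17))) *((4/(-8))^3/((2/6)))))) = -2580732/3788875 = -0.68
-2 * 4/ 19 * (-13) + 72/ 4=446/ 19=23.47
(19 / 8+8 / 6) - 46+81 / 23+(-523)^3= -78966749585 / 552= -143055705.77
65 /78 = 5 /6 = 0.83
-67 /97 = -0.69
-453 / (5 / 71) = -32163 / 5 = -6432.60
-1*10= -10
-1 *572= -572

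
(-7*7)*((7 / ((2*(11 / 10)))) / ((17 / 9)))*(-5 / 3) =25725 / 187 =137.57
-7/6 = -1.17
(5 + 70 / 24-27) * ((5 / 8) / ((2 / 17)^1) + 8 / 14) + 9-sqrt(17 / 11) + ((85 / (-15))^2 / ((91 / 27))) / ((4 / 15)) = -1180355 / 17472-sqrt(187) / 11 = -68.80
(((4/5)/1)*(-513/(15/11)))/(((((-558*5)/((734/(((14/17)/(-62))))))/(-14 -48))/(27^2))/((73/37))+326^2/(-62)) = 17209305371016/98016247910675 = 0.18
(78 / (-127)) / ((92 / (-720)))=14040 / 2921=4.81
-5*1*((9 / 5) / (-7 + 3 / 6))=18 / 13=1.38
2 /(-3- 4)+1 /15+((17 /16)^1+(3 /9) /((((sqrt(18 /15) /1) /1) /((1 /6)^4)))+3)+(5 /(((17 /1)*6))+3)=sqrt(30) /23328+196849 /28560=6.89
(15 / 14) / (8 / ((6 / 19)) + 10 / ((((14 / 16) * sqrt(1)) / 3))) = 0.02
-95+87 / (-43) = -97.02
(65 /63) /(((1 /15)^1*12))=325 /252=1.29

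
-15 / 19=-0.79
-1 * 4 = -4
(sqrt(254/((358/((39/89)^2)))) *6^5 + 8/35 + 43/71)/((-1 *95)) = -303264 *sqrt(22733)/1513445 - 2073/236075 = -30.22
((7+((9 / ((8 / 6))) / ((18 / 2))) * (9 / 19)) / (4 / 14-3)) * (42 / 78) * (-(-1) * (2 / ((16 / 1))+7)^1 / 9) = -2107 / 1824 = -1.16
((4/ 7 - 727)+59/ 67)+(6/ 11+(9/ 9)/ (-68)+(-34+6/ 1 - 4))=-265570727/ 350812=-757.02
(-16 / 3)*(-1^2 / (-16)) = -0.33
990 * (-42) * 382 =-15883560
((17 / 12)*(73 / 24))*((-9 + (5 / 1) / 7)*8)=-35989 / 126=-285.63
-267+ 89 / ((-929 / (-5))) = -247598 / 929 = -266.52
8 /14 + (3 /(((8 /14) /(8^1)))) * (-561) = -164930 /7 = -23561.43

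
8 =8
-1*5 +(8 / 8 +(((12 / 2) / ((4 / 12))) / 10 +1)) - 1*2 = -16 / 5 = -3.20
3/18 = 1/6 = 0.17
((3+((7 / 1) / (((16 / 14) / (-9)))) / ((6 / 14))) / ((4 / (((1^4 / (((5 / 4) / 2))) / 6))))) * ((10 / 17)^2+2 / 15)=-69613 / 17340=-4.01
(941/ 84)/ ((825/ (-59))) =-55519/ 69300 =-0.80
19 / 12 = 1.58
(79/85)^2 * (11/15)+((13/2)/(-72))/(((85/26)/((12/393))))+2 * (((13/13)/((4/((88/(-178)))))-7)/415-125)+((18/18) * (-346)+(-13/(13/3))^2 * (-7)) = -414295970746943/629244974250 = -658.40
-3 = -3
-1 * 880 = -880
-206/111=-1.86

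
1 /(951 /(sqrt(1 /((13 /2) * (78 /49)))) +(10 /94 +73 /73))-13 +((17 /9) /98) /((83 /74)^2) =-3073599630337012057 /236709710447619591 +14705313 * sqrt(3) /77915040359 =-12.98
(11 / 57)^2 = 121 / 3249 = 0.04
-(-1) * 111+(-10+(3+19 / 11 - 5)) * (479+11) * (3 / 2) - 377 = -85981 / 11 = -7816.45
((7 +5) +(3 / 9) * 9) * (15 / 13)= 225 / 13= 17.31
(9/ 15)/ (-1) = -3/ 5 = -0.60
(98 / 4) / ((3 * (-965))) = -49 / 5790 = -0.01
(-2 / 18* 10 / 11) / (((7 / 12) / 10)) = -400 / 231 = -1.73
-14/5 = -2.80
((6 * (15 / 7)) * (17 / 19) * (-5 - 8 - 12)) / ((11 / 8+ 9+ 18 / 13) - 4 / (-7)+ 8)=-14.15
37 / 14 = 2.64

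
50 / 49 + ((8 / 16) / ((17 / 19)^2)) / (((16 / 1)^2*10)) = 74001689 / 72504320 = 1.02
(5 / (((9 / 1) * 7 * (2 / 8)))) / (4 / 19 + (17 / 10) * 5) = 760 / 20853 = 0.04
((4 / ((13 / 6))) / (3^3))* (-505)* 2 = -8080 / 117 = -69.06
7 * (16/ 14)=8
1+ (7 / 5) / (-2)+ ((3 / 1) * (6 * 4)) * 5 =3603 / 10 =360.30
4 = 4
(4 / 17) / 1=4 / 17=0.24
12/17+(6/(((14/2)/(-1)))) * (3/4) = 15/238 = 0.06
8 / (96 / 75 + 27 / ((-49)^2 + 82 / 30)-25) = -7211200 / 21371083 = -0.34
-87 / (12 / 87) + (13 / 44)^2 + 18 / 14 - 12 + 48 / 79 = -686012843 / 1070608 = -640.77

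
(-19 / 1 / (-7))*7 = 19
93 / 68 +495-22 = 32257 / 68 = 474.37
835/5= 167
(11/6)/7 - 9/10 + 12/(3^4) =-463/945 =-0.49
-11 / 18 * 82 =-451 / 9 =-50.11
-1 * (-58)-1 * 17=41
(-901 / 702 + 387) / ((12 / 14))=1895411 / 4212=450.00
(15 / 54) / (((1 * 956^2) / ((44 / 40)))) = 11 / 32901696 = 0.00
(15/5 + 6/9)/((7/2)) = 22/21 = 1.05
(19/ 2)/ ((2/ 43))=817/ 4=204.25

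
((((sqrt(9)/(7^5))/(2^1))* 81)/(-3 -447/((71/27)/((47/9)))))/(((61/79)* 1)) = -454329/43223570320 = -0.00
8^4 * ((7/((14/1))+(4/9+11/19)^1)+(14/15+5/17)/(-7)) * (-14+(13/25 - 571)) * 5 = -8208919666688/508725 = -16136261.57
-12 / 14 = -6 / 7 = -0.86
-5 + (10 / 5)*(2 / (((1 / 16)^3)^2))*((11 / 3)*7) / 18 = 2583691129 / 27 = 95692264.04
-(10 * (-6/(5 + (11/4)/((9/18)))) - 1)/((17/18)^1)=846/119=7.11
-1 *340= -340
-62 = -62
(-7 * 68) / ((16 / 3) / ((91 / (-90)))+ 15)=-43316 / 885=-48.94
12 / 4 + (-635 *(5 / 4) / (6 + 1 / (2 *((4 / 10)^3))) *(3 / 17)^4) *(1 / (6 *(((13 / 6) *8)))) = 1439477823 / 479911666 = 3.00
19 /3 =6.33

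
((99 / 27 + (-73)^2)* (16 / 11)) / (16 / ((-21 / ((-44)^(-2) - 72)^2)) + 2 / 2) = -5451094528 / 2774990215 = -1.96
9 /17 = 0.53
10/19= 0.53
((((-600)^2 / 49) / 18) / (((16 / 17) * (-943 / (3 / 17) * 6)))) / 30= -125 / 277242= -0.00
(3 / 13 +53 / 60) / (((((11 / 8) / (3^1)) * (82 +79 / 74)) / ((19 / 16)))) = 55537 / 1598220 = 0.03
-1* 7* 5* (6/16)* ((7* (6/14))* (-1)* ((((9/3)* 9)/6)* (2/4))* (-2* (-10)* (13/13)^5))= 14175/8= 1771.88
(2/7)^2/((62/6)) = 12/1519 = 0.01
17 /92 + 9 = 845 /92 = 9.18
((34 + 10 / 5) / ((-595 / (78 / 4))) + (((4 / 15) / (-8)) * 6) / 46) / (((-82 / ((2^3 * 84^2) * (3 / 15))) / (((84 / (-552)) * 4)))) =-914768064 / 9217825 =-99.24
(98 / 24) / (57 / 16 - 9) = -196 / 261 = -0.75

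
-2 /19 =-0.11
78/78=1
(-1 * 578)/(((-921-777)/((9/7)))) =867/1981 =0.44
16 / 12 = 1.33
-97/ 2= -48.50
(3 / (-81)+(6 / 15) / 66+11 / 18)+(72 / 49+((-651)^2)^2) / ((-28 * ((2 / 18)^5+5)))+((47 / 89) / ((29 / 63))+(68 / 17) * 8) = -1991805963313234766747677 / 1552575011830920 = -1282904818.21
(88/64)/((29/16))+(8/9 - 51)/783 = 4895/7047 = 0.69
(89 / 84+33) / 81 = 2861 / 6804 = 0.42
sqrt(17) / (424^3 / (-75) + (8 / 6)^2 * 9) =-75 * sqrt(17) / 76223824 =-0.00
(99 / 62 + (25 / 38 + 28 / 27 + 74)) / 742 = 614585 / 5900013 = 0.10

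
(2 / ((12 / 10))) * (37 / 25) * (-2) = -74 / 15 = -4.93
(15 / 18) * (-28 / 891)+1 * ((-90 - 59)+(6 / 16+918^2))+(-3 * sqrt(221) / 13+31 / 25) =450441444379 / 534600 - 3 * sqrt(221) / 13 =842573.16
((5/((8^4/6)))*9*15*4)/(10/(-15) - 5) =-0.70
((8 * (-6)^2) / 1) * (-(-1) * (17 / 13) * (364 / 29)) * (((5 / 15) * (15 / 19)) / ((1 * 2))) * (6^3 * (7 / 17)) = 30481920 / 551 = 55321.09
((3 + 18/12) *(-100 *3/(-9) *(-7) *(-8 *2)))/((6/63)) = 176400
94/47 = 2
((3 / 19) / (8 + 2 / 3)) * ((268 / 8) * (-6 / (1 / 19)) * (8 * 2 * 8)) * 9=-1041984 / 13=-80152.62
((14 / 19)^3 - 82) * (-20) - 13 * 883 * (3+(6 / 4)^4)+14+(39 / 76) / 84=-34916372059 / 384104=-90903.43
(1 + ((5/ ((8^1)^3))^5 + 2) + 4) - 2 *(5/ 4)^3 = 108851651152949/ 35184372088832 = 3.09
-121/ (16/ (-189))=22869/ 16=1429.31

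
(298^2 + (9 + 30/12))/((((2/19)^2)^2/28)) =162043346857/8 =20255418357.12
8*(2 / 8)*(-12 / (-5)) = 24 / 5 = 4.80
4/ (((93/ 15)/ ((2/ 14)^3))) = 20/ 10633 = 0.00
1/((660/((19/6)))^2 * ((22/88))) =361/3920400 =0.00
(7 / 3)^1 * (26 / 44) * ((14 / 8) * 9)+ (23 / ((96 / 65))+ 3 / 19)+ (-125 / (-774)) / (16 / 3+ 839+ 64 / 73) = 1993377216511 / 53232085984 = 37.45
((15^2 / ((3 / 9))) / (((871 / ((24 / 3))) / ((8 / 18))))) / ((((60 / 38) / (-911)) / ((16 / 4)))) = -5538880 / 871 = -6359.22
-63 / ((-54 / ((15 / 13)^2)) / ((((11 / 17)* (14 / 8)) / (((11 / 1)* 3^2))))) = 1225 / 68952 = 0.02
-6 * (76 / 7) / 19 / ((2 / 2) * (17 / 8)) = -192 / 119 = -1.61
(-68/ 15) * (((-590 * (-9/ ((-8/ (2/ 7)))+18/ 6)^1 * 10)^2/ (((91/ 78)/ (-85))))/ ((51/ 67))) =57153442485000/ 343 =166628112201.17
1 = 1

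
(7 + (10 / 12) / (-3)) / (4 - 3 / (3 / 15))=-0.61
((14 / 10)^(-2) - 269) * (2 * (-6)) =157872 / 49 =3221.88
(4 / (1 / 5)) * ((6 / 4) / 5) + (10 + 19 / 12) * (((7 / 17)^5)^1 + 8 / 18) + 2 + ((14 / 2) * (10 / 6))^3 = 81847565999 / 51114852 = 1601.25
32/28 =8/7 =1.14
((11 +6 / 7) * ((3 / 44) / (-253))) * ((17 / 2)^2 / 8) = -71961 / 2493568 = -0.03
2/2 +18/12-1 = 3/2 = 1.50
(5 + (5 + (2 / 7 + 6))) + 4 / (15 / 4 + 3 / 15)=9566 / 553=17.30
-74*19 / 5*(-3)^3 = 37962 / 5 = 7592.40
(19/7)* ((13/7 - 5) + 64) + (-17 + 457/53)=407226/2597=156.81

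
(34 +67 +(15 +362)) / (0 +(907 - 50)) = 478 / 857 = 0.56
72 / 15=24 / 5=4.80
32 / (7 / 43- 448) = -1376 / 19257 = -0.07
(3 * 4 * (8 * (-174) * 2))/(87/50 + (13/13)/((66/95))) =-27561600/2623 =-10507.66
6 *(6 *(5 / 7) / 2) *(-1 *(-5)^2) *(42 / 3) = -4500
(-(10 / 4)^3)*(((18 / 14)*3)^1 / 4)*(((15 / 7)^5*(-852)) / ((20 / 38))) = 2074403671875 / 1882384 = 1102008.77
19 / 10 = 1.90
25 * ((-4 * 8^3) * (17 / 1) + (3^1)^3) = -869725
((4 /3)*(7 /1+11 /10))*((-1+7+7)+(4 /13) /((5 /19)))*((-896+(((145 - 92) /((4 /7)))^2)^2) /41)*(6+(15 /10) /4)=4805227417060917 /2728960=1760827354.40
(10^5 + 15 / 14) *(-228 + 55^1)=-242202595 / 14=-17300185.36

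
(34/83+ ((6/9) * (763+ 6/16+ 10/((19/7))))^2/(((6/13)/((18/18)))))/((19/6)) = 14667858538007/81978768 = 178922.65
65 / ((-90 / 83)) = -1079 / 18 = -59.94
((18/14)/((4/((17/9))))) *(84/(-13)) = -51/13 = -3.92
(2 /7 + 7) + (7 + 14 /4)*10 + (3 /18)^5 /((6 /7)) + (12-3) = 39610993 /326592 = 121.29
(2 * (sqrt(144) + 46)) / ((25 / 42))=4872 / 25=194.88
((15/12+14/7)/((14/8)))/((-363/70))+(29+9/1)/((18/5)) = 11105/1089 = 10.20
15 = 15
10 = 10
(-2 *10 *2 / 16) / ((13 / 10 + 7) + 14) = -25 / 223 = -0.11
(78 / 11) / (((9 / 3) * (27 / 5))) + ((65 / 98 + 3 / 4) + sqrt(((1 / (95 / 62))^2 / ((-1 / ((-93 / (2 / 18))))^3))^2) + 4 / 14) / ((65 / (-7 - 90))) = -12727526511871398973 / 34148614500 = -372709894.62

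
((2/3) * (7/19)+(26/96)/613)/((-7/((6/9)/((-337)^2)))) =-45853/222220008024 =-0.00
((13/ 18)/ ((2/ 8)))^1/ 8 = 13/ 36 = 0.36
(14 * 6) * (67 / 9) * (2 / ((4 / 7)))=6566 / 3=2188.67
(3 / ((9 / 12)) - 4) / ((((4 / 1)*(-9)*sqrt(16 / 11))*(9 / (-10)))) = 0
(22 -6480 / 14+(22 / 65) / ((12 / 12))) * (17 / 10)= -1703706 / 2275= -748.88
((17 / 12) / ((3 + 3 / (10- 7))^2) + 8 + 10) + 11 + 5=6545 / 192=34.09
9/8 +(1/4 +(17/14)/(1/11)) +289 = 17009/56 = 303.73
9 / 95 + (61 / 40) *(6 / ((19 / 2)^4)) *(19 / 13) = 0.10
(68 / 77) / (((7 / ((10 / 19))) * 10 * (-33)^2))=68 / 11152449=0.00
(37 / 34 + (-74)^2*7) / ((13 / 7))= 9123275 / 442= 20640.89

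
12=12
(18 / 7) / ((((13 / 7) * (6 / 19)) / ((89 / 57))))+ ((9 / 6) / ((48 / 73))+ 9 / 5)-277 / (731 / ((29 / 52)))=16293579 / 1520480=10.72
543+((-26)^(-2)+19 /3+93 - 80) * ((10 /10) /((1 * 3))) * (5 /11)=36535787 /66924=545.93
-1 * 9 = -9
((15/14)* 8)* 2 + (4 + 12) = 232/7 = 33.14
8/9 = 0.89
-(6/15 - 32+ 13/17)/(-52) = -2621/4420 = -0.59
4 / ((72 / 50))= 25 / 9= 2.78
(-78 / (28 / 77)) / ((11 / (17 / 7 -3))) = 78 / 7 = 11.14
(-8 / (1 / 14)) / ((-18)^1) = 56 / 9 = 6.22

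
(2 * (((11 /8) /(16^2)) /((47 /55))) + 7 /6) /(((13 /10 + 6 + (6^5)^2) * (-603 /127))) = -0.00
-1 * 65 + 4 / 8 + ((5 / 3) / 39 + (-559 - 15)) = -149399 / 234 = -638.46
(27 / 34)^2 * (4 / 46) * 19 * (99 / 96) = 457083 / 425408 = 1.07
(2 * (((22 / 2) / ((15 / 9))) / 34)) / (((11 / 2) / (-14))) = -84 / 85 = -0.99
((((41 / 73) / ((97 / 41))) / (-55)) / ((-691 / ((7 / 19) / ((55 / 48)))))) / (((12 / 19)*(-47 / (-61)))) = 2871148 / 695658151925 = 0.00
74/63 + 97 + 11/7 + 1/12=25157/252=99.83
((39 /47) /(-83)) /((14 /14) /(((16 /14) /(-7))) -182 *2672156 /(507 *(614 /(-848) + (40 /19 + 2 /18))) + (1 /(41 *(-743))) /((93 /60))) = 1444021504536 /92843841126349380481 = 0.00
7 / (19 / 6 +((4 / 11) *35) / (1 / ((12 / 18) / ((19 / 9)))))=8778 / 9011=0.97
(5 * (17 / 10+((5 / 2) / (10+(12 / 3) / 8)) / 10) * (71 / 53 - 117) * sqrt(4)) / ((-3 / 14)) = 9304.23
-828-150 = -978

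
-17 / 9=-1.89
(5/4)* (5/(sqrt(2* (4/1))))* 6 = 75* sqrt(2)/8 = 13.26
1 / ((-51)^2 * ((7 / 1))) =1 / 18207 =0.00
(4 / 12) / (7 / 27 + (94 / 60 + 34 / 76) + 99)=855 / 259766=0.00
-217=-217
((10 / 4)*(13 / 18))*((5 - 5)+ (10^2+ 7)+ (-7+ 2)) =1105 / 6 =184.17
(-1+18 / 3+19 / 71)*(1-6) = -1870 / 71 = -26.34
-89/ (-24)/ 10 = 89/ 240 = 0.37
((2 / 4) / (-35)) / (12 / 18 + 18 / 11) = -0.01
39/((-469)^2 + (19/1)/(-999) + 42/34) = 662337/3735618319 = 0.00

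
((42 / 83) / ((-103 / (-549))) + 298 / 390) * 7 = 40390777 / 1667055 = 24.23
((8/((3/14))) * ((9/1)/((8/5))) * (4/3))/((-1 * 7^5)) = -0.02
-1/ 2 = -0.50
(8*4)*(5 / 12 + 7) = 712 / 3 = 237.33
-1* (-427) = 427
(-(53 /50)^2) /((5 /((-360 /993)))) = 16854 /206875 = 0.08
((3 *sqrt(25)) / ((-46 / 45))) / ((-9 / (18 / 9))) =75 / 23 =3.26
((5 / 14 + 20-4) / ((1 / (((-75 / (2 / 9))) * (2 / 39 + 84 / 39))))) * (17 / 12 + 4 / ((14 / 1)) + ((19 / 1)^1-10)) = -663933975 / 5096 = -130285.32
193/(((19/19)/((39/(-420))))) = -2509/140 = -17.92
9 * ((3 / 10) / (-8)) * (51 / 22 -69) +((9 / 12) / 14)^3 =217375677 / 9658880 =22.51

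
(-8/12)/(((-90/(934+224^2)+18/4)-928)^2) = -208978568/267342782403675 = -0.00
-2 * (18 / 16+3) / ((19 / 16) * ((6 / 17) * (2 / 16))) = -157.47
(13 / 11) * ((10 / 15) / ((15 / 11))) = 26 / 45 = 0.58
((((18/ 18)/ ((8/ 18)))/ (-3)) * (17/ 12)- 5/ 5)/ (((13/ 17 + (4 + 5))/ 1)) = -561/ 2656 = -0.21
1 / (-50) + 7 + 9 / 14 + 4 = 2034 / 175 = 11.62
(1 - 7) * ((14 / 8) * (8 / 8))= -21 / 2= -10.50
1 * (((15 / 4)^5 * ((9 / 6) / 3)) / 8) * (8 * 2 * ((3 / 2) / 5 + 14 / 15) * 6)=5619375 / 1024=5487.67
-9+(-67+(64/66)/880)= -137938/1815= -76.00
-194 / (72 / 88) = -2134 / 9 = -237.11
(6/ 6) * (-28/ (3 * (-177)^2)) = -0.00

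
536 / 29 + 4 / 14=3810 / 203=18.77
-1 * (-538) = 538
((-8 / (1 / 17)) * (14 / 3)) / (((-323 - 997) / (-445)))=-213.96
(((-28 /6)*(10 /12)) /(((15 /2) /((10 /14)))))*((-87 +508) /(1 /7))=-29470 /27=-1091.48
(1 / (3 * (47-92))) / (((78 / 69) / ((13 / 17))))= -23 / 4590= -0.01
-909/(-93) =303/31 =9.77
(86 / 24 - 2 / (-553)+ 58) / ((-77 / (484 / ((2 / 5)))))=-22478005 / 23226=-967.79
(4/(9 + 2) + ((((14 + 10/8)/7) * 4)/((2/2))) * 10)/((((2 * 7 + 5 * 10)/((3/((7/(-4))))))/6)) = -30321/2156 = -14.06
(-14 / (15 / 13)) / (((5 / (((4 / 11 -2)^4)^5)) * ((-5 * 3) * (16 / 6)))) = 96674124641003592822816768 / 84093749366570001150125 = 1149.60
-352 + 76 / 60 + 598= 3709 / 15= 247.27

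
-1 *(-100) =100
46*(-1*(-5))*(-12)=-2760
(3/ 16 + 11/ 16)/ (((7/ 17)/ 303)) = 5151/ 8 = 643.88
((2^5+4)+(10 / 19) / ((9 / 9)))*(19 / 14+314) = 1532005 / 133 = 11518.83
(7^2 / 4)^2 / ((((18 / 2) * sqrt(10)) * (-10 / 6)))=-2401 * sqrt(10) / 2400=-3.16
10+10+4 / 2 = 22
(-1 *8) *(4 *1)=-32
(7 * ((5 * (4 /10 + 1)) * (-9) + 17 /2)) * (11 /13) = -8393 /26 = -322.81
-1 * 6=-6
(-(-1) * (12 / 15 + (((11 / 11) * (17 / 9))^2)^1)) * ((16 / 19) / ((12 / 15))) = 7076 / 1539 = 4.60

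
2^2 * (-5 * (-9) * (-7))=-1260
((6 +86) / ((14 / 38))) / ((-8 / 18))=-3933 / 7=-561.86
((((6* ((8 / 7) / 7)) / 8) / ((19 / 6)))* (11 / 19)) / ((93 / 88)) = 11616 / 548359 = 0.02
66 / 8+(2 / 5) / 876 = 36137 / 4380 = 8.25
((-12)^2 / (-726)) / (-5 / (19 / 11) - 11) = 0.01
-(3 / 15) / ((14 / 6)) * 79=-237 / 35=-6.77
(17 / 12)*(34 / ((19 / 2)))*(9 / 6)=289 / 38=7.61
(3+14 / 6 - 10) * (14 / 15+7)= -1666 / 45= -37.02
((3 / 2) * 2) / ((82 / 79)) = 2.89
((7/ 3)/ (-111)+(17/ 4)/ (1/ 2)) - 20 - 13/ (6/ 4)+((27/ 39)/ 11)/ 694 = -333575674/ 16523793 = -20.19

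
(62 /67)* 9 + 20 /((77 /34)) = 88526 /5159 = 17.16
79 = 79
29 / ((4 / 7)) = 203 / 4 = 50.75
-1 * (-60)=60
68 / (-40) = -17 / 10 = -1.70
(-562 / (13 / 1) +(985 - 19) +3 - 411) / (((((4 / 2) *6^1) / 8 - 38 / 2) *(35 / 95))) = -36328 / 455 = -79.84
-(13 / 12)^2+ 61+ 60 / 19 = 172325 / 2736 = 62.98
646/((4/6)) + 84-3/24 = 8423/8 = 1052.88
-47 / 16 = -2.94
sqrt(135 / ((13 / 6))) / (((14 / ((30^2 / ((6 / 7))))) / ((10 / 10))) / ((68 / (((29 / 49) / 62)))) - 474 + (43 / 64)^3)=-4569307545600 * sqrt(130) / 3126450772337789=-0.02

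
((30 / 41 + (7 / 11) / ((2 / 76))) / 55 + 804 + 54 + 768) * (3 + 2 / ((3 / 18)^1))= 121032498 / 4961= 24396.79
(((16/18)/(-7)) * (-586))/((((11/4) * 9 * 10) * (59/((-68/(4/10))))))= -0.87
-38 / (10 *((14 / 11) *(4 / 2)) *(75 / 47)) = -9823 / 10500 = -0.94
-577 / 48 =-12.02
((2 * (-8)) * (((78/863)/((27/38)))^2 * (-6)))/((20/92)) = 7.15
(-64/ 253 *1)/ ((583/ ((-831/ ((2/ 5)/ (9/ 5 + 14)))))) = 2100768/ 147499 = 14.24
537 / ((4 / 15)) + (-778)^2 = 2429191 / 4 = 607297.75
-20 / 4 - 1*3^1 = -8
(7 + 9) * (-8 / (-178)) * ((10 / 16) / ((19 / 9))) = 0.21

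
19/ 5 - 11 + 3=-21/ 5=-4.20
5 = 5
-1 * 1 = -1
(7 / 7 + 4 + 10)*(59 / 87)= 295 / 29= 10.17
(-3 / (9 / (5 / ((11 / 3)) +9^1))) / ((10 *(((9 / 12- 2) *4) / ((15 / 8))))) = 57 / 440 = 0.13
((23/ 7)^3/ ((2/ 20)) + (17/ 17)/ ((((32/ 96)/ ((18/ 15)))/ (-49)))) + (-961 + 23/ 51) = -68417396/ 87465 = -782.23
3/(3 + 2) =3/5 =0.60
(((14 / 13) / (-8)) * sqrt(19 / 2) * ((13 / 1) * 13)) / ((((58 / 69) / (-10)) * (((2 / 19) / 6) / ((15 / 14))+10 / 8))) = 26842725 * sqrt(38) / 251198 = 658.72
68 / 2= 34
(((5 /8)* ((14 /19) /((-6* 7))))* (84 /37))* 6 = -105 /703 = -0.15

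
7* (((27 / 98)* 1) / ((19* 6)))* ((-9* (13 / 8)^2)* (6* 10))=-205335 / 8512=-24.12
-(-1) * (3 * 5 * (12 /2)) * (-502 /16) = -11295 /4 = -2823.75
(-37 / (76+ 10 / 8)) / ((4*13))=-37 / 4017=-0.01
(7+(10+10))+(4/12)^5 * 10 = 6571/243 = 27.04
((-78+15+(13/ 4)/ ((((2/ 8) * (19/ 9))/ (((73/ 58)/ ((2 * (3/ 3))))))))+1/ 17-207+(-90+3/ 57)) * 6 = -40017321/ 18734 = -2136.08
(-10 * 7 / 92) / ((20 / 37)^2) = -9583 / 3680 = -2.60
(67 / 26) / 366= 67 / 9516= 0.01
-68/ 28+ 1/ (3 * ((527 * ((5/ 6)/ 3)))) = -44753/ 18445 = -2.43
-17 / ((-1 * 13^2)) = 17 / 169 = 0.10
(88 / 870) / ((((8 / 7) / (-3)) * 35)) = -11 / 1450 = -0.01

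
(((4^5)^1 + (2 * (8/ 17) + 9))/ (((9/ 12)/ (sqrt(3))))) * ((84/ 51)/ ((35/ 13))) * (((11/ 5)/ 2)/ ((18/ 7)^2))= 3041038 * sqrt(3)/ 21675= 243.01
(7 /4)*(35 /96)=245 /384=0.64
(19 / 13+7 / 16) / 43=395 / 8944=0.04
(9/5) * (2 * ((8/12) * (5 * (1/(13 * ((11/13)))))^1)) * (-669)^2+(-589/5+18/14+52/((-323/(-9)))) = 60701816306/124355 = 488133.30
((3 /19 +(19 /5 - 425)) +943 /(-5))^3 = -194265499151296 /857375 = -226581716.46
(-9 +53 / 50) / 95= -397 / 4750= -0.08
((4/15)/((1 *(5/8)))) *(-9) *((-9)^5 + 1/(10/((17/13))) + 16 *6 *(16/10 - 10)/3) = 370142256/1625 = 227779.85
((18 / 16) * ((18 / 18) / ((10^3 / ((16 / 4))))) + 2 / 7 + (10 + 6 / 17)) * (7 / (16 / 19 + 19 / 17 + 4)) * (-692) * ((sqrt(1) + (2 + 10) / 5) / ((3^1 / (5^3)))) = -47181824803 / 38500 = -1225501.94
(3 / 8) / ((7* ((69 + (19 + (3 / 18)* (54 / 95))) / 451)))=128535 / 468664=0.27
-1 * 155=-155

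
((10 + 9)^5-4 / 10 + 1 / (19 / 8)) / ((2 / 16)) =1881835256 / 95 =19808792.17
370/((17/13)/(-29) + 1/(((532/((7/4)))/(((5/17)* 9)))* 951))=-228520329440/27844697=-8206.96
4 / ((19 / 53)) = 212 / 19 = 11.16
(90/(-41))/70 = -9/287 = -0.03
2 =2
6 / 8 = 0.75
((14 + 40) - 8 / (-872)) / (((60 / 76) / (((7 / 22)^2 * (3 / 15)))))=5480797 / 3956700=1.39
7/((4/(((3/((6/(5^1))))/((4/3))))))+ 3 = 201/32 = 6.28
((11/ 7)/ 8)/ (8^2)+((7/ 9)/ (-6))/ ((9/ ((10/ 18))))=-38663/ 7838208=-0.00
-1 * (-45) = 45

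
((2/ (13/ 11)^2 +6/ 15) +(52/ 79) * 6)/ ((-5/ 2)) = -771864/ 333775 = -2.31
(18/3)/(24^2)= 0.01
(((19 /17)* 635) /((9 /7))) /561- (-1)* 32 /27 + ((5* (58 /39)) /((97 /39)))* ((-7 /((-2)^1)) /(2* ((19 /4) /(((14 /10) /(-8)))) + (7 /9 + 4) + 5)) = 5016772291 /2593949556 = 1.93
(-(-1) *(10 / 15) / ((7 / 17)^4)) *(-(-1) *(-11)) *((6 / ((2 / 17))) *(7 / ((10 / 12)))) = -187421124 / 1715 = -109283.45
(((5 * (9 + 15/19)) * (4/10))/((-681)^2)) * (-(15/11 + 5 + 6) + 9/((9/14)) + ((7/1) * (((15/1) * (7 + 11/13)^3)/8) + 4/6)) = 57015533188/212946529653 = 0.27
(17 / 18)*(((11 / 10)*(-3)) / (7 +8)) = -187 / 900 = -0.21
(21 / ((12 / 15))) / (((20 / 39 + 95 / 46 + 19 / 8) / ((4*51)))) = 38427480 / 35543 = 1081.15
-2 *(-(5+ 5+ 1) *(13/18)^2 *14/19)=13013/1539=8.46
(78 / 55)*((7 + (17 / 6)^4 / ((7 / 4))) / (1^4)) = 1292161 / 20790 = 62.15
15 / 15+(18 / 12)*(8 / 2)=7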